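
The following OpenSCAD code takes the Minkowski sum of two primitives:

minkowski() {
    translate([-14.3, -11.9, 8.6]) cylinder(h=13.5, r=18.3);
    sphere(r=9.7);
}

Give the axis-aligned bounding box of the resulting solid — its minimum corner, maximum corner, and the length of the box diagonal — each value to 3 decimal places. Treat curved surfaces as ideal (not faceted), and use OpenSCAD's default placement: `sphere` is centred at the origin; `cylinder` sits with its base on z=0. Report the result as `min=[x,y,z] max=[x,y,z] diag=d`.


min=[-42.300,-39.900,-1.100] max=[13.700,16.100,31.800] diag=85.758

A = translate([-14.3, -11.9, 8.6]) cylinder(h=13.5, r=18.3) → bbox [-32.6,-30.2,8.6] .. [4,6.4,22.1]
B = sphere(r=9.7) → bbox [-9.7,-9.7,-9.7] .. [9.7,9.7,9.7]
lo = A.lo+B.lo = [-32.6-9.7, -30.2-9.7, 8.6-9.7] = [-42.300,-39.900,-1.100]
hi = A.hi+B.hi = [4+9.7, 6.4+9.7, 22.1+9.7] = [13.700,16.100,31.800]
diag = √(56²+56²+32.9²) = √7354.41 = 85.758


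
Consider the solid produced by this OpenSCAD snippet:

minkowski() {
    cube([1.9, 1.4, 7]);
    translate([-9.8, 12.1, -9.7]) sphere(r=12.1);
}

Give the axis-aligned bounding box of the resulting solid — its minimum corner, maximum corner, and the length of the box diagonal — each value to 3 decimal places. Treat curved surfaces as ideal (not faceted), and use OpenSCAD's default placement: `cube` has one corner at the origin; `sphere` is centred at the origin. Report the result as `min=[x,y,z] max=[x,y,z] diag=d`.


min=[-21.900,0.000,-21.800] max=[4.200,25.600,9.400] diag=48.063

A = translate([-9.8, 12.1, -9.7]) sphere(r=12.1) → bbox [-21.9,0,-21.8] .. [2.3,24.2,2.4]
B = cube([1.9, 1.4, 7]) → bbox [0,0,0] .. [1.9,1.4,7]
lo = A.lo+B.lo = [-21.9+0, 0+0, -21.8+0] = [-21.900,0.000,-21.800]
hi = A.hi+B.hi = [2.3+1.9, 24.2+1.4, 2.4+7] = [4.200,25.600,9.400]
diag = √(26.1²+25.6²+31.2²) = √2310.01 = 48.063


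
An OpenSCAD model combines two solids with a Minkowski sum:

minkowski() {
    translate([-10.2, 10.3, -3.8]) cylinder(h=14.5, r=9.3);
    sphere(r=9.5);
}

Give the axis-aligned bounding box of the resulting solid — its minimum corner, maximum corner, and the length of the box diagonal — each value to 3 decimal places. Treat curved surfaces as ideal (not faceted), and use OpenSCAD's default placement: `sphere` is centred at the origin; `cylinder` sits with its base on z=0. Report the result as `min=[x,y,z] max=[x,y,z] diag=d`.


min=[-29.000,-8.500,-13.300] max=[8.600,29.100,20.200] diag=62.847

A = translate([-10.2, 10.3, -3.8]) cylinder(h=14.5, r=9.3) → bbox [-19.5,1,-3.8] .. [-0.9,19.6,10.7]
B = sphere(r=9.5) → bbox [-9.5,-9.5,-9.5] .. [9.5,9.5,9.5]
lo = A.lo+B.lo = [-19.5-9.5, 1-9.5, -3.8-9.5] = [-29.000,-8.500,-13.300]
hi = A.hi+B.hi = [-0.9+9.5, 19.6+9.5, 10.7+9.5] = [8.600,29.100,20.200]
diag = √(37.6²+37.6²+33.5²) = √3949.77 = 62.847


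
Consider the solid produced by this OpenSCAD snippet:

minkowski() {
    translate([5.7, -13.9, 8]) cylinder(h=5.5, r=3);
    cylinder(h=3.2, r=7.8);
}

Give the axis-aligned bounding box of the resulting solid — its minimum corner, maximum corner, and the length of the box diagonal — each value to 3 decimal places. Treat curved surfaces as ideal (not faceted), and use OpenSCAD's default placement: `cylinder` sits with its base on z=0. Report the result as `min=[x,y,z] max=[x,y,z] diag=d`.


min=[-5.100,-24.700,8.000] max=[16.500,-3.100,16.700] diag=31.762

A = translate([5.7, -13.9, 8]) cylinder(h=5.5, r=3) → bbox [2.7,-16.9,8] .. [8.7,-10.9,13.5]
B = cylinder(h=3.2, r=7.8) → bbox [-7.8,-7.8,0] .. [7.8,7.8,3.2]
lo = A.lo+B.lo = [2.7-7.8, -16.9-7.8, 8+0] = [-5.100,-24.700,8.000]
hi = A.hi+B.hi = [8.7+7.8, -10.9+7.8, 13.5+3.2] = [16.500,-3.100,16.700]
diag = √(21.6²+21.6²+8.7²) = √1008.81 = 31.762


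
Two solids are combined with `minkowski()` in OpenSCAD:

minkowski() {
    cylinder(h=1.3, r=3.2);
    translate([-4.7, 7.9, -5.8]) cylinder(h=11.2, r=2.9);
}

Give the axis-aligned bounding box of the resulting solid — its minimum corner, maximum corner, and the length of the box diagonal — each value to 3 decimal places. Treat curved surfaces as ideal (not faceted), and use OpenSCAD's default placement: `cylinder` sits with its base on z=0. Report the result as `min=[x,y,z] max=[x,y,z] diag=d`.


A = translate([-4.7, 7.9, -5.8]) cylinder(h=11.2, r=2.9) → bbox [-7.6,5,-5.8] .. [-1.8,10.8,5.4]
B = cylinder(h=1.3, r=3.2) → bbox [-3.2,-3.2,0] .. [3.2,3.2,1.3]
lo = A.lo+B.lo = [-7.6-3.2, 5-3.2, -5.8+0] = [-10.800,1.800,-5.800]
hi = A.hi+B.hi = [-1.8+3.2, 10.8+3.2, 5.4+1.3] = [1.400,14.000,6.700]
diag = √(12.2²+12.2²+12.5²) = √453.93 = 21.306

min=[-10.800,1.800,-5.800] max=[1.400,14.000,6.700] diag=21.306


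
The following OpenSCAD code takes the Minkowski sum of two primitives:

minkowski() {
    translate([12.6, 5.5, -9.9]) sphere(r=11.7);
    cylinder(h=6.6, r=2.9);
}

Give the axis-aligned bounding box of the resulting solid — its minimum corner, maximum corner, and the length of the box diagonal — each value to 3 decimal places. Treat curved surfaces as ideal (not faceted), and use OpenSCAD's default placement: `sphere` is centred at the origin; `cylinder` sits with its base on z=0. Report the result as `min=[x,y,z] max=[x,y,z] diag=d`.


A = translate([12.6, 5.5, -9.9]) sphere(r=11.7) → bbox [0.9,-6.2,-21.6] .. [24.3,17.2,1.8]
B = cylinder(h=6.6, r=2.9) → bbox [-2.9,-2.9,0] .. [2.9,2.9,6.6]
lo = A.lo+B.lo = [0.9-2.9, -6.2-2.9, -21.6+0] = [-2.000,-9.100,-21.600]
hi = A.hi+B.hi = [24.3+2.9, 17.2+2.9, 1.8+6.6] = [27.200,20.100,8.400]
diag = √(29.2²+29.2²+30²) = √2605.28 = 51.042

min=[-2.000,-9.100,-21.600] max=[27.200,20.100,8.400] diag=51.042


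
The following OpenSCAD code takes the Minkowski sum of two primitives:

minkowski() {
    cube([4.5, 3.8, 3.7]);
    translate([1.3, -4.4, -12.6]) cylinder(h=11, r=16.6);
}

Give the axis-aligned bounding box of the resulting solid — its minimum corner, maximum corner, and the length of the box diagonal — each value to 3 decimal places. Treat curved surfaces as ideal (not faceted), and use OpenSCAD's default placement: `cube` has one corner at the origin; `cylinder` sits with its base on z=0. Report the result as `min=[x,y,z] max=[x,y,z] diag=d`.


A = translate([1.3, -4.4, -12.6]) cylinder(h=11, r=16.6) → bbox [-15.3,-21,-12.6] .. [17.9,12.2,-1.6]
B = cube([4.5, 3.8, 3.7]) → bbox [0,0,0] .. [4.5,3.8,3.7]
lo = A.lo+B.lo = [-15.3+0, -21+0, -12.6+0] = [-15.300,-21.000,-12.600]
hi = A.hi+B.hi = [17.9+4.5, 12.2+3.8, -1.6+3.7] = [22.400,16.000,2.100]
diag = √(37.7²+37²+14.7²) = √3006.38 = 54.830

min=[-15.300,-21.000,-12.600] max=[22.400,16.000,2.100] diag=54.830


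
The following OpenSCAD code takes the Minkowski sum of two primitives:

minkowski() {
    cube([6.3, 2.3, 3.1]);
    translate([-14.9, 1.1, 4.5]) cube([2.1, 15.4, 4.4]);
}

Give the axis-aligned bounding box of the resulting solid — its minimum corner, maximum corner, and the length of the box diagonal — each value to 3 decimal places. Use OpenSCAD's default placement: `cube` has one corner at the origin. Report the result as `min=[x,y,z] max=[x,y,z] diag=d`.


min=[-14.900,1.100,4.500] max=[-6.500,18.800,12.000] diag=20.979

A = translate([-14.9, 1.1, 4.5]) cube([2.1, 15.4, 4.4]) → bbox [-14.9,1.1,4.5] .. [-12.8,16.5,8.9]
B = cube([6.3, 2.3, 3.1]) → bbox [0,0,0] .. [6.3,2.3,3.1]
lo = A.lo+B.lo = [-14.9+0, 1.1+0, 4.5+0] = [-14.900,1.100,4.500]
hi = A.hi+B.hi = [-12.8+6.3, 16.5+2.3, 8.9+3.1] = [-6.500,18.800,12.000]
diag = √(8.4²+17.7²+7.5²) = √440.1 = 20.979


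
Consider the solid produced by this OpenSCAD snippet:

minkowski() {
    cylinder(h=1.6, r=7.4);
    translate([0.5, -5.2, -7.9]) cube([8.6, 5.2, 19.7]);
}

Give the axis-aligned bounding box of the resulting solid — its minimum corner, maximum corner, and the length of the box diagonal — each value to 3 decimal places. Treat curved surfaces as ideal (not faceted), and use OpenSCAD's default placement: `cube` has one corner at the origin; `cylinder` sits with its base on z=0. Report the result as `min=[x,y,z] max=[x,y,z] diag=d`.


min=[-6.900,-12.600,-7.900] max=[16.500,7.400,13.400] diag=37.433

A = translate([0.5, -5.2, -7.9]) cube([8.6, 5.2, 19.7]) → bbox [0.5,-5.2,-7.9] .. [9.1,0,11.8]
B = cylinder(h=1.6, r=7.4) → bbox [-7.4,-7.4,0] .. [7.4,7.4,1.6]
lo = A.lo+B.lo = [0.5-7.4, -5.2-7.4, -7.9+0] = [-6.900,-12.600,-7.900]
hi = A.hi+B.hi = [9.1+7.4, 0+7.4, 11.8+1.6] = [16.500,7.400,13.400]
diag = √(23.4²+20²+21.3²) = √1401.25 = 37.433


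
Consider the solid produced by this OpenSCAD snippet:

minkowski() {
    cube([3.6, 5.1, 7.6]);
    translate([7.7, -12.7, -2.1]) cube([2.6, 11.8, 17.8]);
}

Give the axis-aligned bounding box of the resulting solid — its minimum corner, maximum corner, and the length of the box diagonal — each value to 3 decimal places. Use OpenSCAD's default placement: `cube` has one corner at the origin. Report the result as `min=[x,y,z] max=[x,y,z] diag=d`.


A = translate([7.7, -12.7, -2.1]) cube([2.6, 11.8, 17.8]) → bbox [7.7,-12.7,-2.1] .. [10.3,-0.9,15.7]
B = cube([3.6, 5.1, 7.6]) → bbox [0,0,0] .. [3.6,5.1,7.6]
lo = A.lo+B.lo = [7.7+0, -12.7+0, -2.1+0] = [7.700,-12.700,-2.100]
hi = A.hi+B.hi = [10.3+3.6, -0.9+5.1, 15.7+7.6] = [13.900,4.200,23.300]
diag = √(6.2²+16.9²+25.4²) = √969.21 = 31.132

min=[7.700,-12.700,-2.100] max=[13.900,4.200,23.300] diag=31.132


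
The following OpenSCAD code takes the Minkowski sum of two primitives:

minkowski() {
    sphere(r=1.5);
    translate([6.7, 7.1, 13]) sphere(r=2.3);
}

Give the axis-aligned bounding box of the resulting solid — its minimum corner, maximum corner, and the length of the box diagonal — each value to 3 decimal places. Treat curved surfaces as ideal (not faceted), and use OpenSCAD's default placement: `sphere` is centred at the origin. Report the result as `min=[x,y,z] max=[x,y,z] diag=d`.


A = translate([6.7, 7.1, 13]) sphere(r=2.3) → bbox [4.4,4.8,10.7] .. [9,9.4,15.3]
B = sphere(r=1.5) → bbox [-1.5,-1.5,-1.5] .. [1.5,1.5,1.5]
lo = A.lo+B.lo = [4.4-1.5, 4.8-1.5, 10.7-1.5] = [2.900,3.300,9.200]
hi = A.hi+B.hi = [9+1.5, 9.4+1.5, 15.3+1.5] = [10.500,10.900,16.800]
diag = √(7.6²+7.6²+7.6²) = √173.28 = 13.164

min=[2.900,3.300,9.200] max=[10.500,10.900,16.800] diag=13.164


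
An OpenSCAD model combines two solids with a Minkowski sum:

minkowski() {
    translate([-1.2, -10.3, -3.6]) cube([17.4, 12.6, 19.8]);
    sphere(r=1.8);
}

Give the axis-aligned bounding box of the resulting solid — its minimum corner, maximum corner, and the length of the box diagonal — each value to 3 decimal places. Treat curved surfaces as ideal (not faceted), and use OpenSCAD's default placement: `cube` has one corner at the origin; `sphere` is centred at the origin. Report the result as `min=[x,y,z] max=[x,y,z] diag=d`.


min=[-3.000,-12.100,-5.400] max=[18.000,4.100,18.000] diag=35.369

A = translate([-1.2, -10.3, -3.6]) cube([17.4, 12.6, 19.8]) → bbox [-1.2,-10.3,-3.6] .. [16.2,2.3,16.2]
B = sphere(r=1.8) → bbox [-1.8,-1.8,-1.8] .. [1.8,1.8,1.8]
lo = A.lo+B.lo = [-1.2-1.8, -10.3-1.8, -3.6-1.8] = [-3.000,-12.100,-5.400]
hi = A.hi+B.hi = [16.2+1.8, 2.3+1.8, 16.2+1.8] = [18.000,4.100,18.000]
diag = √(21²+16.2²+23.4²) = √1251 = 35.369


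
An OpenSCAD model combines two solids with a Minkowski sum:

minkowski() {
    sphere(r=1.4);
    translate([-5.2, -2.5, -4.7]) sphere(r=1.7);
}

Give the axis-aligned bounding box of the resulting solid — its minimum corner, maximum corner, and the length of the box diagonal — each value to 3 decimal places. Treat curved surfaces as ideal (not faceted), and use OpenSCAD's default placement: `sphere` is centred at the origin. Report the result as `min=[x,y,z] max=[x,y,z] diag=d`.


A = translate([-5.2, -2.5, -4.7]) sphere(r=1.7) → bbox [-6.9,-4.2,-6.4] .. [-3.5,-0.8,-3]
B = sphere(r=1.4) → bbox [-1.4,-1.4,-1.4] .. [1.4,1.4,1.4]
lo = A.lo+B.lo = [-6.9-1.4, -4.2-1.4, -6.4-1.4] = [-8.300,-5.600,-7.800]
hi = A.hi+B.hi = [-3.5+1.4, -0.8+1.4, -3+1.4] = [-2.100,0.600,-1.600]
diag = √(6.2²+6.2²+6.2²) = √115.32 = 10.739

min=[-8.300,-5.600,-7.800] max=[-2.100,0.600,-1.600] diag=10.739


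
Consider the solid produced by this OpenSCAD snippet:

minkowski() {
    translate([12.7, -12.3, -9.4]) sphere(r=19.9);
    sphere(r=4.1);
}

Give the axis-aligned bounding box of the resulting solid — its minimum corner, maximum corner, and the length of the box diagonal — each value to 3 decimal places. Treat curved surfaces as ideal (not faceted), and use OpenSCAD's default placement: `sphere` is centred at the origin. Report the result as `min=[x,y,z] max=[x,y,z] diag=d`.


A = translate([12.7, -12.3, -9.4]) sphere(r=19.9) → bbox [-7.2,-32.2,-29.3] .. [32.6,7.6,10.5]
B = sphere(r=4.1) → bbox [-4.1,-4.1,-4.1] .. [4.1,4.1,4.1]
lo = A.lo+B.lo = [-7.2-4.1, -32.2-4.1, -29.3-4.1] = [-11.300,-36.300,-33.400]
hi = A.hi+B.hi = [32.6+4.1, 7.6+4.1, 10.5+4.1] = [36.700,11.700,14.600]
diag = √(48²+48²+48²) = √6912 = 83.138

min=[-11.300,-36.300,-33.400] max=[36.700,11.700,14.600] diag=83.138


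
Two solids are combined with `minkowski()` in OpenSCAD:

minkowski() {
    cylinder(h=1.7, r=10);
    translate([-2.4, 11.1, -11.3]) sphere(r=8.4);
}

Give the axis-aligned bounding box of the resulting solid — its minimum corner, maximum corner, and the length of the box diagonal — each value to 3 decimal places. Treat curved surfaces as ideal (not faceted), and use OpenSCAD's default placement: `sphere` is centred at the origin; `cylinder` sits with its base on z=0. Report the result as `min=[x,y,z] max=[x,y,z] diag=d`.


min=[-20.800,-7.300,-19.700] max=[16.000,29.500,-1.200] diag=55.233

A = translate([-2.4, 11.1, -11.3]) sphere(r=8.4) → bbox [-10.8,2.7,-19.7] .. [6,19.5,-2.9]
B = cylinder(h=1.7, r=10) → bbox [-10,-10,0] .. [10,10,1.7]
lo = A.lo+B.lo = [-10.8-10, 2.7-10, -19.7+0] = [-20.800,-7.300,-19.700]
hi = A.hi+B.hi = [6+10, 19.5+10, -2.9+1.7] = [16.000,29.500,-1.200]
diag = √(36.8²+36.8²+18.5²) = √3050.73 = 55.233


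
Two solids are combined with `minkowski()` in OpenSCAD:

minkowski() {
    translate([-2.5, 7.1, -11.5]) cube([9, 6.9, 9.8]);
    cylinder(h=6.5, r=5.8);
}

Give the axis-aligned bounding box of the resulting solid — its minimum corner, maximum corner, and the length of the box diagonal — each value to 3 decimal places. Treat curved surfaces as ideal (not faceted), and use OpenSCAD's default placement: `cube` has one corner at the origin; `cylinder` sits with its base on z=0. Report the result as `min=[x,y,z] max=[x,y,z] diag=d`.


A = translate([-2.5, 7.1, -11.5]) cube([9, 6.9, 9.8]) → bbox [-2.5,7.1,-11.5] .. [6.5,14,-1.7]
B = cylinder(h=6.5, r=5.8) → bbox [-5.8,-5.8,0] .. [5.8,5.8,6.5]
lo = A.lo+B.lo = [-2.5-5.8, 7.1-5.8, -11.5+0] = [-8.300,1.300,-11.500]
hi = A.hi+B.hi = [6.5+5.8, 14+5.8, -1.7+6.5] = [12.300,19.800,4.800]
diag = √(20.6²+18.5²+16.3²) = √1032.3 = 32.129

min=[-8.300,1.300,-11.500] max=[12.300,19.800,4.800] diag=32.129


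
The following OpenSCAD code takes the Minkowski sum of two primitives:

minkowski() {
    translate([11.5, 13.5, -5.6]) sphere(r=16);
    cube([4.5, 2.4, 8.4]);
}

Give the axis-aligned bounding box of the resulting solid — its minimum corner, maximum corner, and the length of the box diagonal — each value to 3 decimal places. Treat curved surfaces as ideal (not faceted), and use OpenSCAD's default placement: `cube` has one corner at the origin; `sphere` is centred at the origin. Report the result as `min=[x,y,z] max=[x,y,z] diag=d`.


min=[-4.500,-2.500,-21.600] max=[32.000,31.900,18.800] diag=64.403

A = translate([11.5, 13.5, -5.6]) sphere(r=16) → bbox [-4.5,-2.5,-21.6] .. [27.5,29.5,10.4]
B = cube([4.5, 2.4, 8.4]) → bbox [0,0,0] .. [4.5,2.4,8.4]
lo = A.lo+B.lo = [-4.5+0, -2.5+0, -21.6+0] = [-4.500,-2.500,-21.600]
hi = A.hi+B.hi = [27.5+4.5, 29.5+2.4, 10.4+8.4] = [32.000,31.900,18.800]
diag = √(36.5²+34.4²+40.4²) = √4147.77 = 64.403


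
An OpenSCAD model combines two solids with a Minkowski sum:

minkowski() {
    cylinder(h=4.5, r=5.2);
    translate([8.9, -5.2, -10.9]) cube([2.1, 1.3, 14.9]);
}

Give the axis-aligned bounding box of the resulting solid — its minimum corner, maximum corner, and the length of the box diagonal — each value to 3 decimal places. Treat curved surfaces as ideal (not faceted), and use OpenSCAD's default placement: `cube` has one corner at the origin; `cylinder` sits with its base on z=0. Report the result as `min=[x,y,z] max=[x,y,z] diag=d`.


A = translate([8.9, -5.2, -10.9]) cube([2.1, 1.3, 14.9]) → bbox [8.9,-5.2,-10.9] .. [11,-3.9,4]
B = cylinder(h=4.5, r=5.2) → bbox [-5.2,-5.2,0] .. [5.2,5.2,4.5]
lo = A.lo+B.lo = [8.9-5.2, -5.2-5.2, -10.9+0] = [3.700,-10.400,-10.900]
hi = A.hi+B.hi = [11+5.2, -3.9+5.2, 4+4.5] = [16.200,1.300,8.500]
diag = √(12.5²+11.7²+19.4²) = √669.5 = 25.875

min=[3.700,-10.400,-10.900] max=[16.200,1.300,8.500] diag=25.875


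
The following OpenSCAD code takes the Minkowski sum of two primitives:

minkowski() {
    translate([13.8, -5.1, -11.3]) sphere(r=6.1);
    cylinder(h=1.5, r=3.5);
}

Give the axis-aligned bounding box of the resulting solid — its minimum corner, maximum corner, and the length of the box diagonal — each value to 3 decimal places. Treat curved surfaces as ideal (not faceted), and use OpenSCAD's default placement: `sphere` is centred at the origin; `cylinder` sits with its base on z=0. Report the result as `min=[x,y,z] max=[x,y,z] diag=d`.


min=[4.200,-14.700,-17.400] max=[23.400,4.500,-3.700] diag=30.413

A = translate([13.8, -5.1, -11.3]) sphere(r=6.1) → bbox [7.7,-11.2,-17.4] .. [19.9,1,-5.2]
B = cylinder(h=1.5, r=3.5) → bbox [-3.5,-3.5,0] .. [3.5,3.5,1.5]
lo = A.lo+B.lo = [7.7-3.5, -11.2-3.5, -17.4+0] = [4.200,-14.700,-17.400]
hi = A.hi+B.hi = [19.9+3.5, 1+3.5, -5.2+1.5] = [23.400,4.500,-3.700]
diag = √(19.2²+19.2²+13.7²) = √924.97 = 30.413


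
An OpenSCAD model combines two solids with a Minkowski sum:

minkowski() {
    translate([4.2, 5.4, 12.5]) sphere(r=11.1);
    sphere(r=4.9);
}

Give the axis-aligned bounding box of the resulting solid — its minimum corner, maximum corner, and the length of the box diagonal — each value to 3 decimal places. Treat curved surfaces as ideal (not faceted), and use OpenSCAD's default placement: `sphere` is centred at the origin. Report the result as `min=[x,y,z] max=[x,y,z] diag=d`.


min=[-11.800,-10.600,-3.500] max=[20.200,21.400,28.500] diag=55.426

A = translate([4.2, 5.4, 12.5]) sphere(r=11.1) → bbox [-6.9,-5.7,1.4] .. [15.3,16.5,23.6]
B = sphere(r=4.9) → bbox [-4.9,-4.9,-4.9] .. [4.9,4.9,4.9]
lo = A.lo+B.lo = [-6.9-4.9, -5.7-4.9, 1.4-4.9] = [-11.800,-10.600,-3.500]
hi = A.hi+B.hi = [15.3+4.9, 16.5+4.9, 23.6+4.9] = [20.200,21.400,28.500]
diag = √(32²+32²+32²) = √3072 = 55.426


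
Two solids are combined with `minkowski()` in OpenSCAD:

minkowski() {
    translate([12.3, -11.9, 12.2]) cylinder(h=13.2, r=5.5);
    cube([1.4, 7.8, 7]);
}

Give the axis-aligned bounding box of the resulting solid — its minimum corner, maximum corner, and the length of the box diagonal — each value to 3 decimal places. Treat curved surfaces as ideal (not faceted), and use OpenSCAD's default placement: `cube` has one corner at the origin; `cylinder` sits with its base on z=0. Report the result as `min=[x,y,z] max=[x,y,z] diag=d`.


min=[6.800,-17.400,12.200] max=[19.200,1.400,32.400] diag=30.253

A = translate([12.3, -11.9, 12.2]) cylinder(h=13.2, r=5.5) → bbox [6.8,-17.4,12.2] .. [17.8,-6.4,25.4]
B = cube([1.4, 7.8, 7]) → bbox [0,0,0] .. [1.4,7.8,7]
lo = A.lo+B.lo = [6.8+0, -17.4+0, 12.2+0] = [6.800,-17.400,12.200]
hi = A.hi+B.hi = [17.8+1.4, -6.4+7.8, 25.4+7] = [19.200,1.400,32.400]
diag = √(12.4²+18.8²+20.2²) = √915.24 = 30.253


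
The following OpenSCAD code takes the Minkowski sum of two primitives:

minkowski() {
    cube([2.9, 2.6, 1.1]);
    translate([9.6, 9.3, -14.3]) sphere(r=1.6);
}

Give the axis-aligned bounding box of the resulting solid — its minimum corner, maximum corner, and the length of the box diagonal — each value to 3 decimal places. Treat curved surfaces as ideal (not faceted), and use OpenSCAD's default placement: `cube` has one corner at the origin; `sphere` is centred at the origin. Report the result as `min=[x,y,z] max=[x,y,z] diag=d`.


A = translate([9.6, 9.3, -14.3]) sphere(r=1.6) → bbox [8,7.7,-15.9] .. [11.2,10.9,-12.7]
B = cube([2.9, 2.6, 1.1]) → bbox [0,0,0] .. [2.9,2.6,1.1]
lo = A.lo+B.lo = [8+0, 7.7+0, -15.9+0] = [8.000,7.700,-15.900]
hi = A.hi+B.hi = [11.2+2.9, 10.9+2.6, -12.7+1.1] = [14.100,13.500,-11.600]
diag = √(6.1²+5.8²+4.3²) = √89.34 = 9.452

min=[8.000,7.700,-15.900] max=[14.100,13.500,-11.600] diag=9.452


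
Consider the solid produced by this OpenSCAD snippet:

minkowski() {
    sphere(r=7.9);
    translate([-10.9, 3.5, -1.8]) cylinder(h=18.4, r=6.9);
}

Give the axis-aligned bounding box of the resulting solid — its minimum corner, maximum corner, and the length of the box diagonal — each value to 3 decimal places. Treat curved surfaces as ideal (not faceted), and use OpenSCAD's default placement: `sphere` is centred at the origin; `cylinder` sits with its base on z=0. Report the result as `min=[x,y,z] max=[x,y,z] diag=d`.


min=[-25.700,-11.300,-9.700] max=[3.900,18.300,24.500] diag=54.055

A = translate([-10.9, 3.5, -1.8]) cylinder(h=18.4, r=6.9) → bbox [-17.8,-3.4,-1.8] .. [-4,10.4,16.6]
B = sphere(r=7.9) → bbox [-7.9,-7.9,-7.9] .. [7.9,7.9,7.9]
lo = A.lo+B.lo = [-17.8-7.9, -3.4-7.9, -1.8-7.9] = [-25.700,-11.300,-9.700]
hi = A.hi+B.hi = [-4+7.9, 10.4+7.9, 16.6+7.9] = [3.900,18.300,24.500]
diag = √(29.6²+29.6²+34.2²) = √2921.96 = 54.055


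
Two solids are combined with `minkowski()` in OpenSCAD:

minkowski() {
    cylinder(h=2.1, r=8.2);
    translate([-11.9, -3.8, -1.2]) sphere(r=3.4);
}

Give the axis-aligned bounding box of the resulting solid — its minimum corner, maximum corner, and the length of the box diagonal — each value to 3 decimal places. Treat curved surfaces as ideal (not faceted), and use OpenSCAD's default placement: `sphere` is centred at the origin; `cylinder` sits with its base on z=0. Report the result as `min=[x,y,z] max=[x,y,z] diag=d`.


A = translate([-11.9, -3.8, -1.2]) sphere(r=3.4) → bbox [-15.3,-7.2,-4.6] .. [-8.5,-0.4,2.2]
B = cylinder(h=2.1, r=8.2) → bbox [-8.2,-8.2,0] .. [8.2,8.2,2.1]
lo = A.lo+B.lo = [-15.3-8.2, -7.2-8.2, -4.6+0] = [-23.500,-15.400,-4.600]
hi = A.hi+B.hi = [-8.5+8.2, -0.4+8.2, 2.2+2.1] = [-0.300,7.800,4.300]
diag = √(23.2²+23.2²+8.9²) = √1155.69 = 33.995

min=[-23.500,-15.400,-4.600] max=[-0.300,7.800,4.300] diag=33.995


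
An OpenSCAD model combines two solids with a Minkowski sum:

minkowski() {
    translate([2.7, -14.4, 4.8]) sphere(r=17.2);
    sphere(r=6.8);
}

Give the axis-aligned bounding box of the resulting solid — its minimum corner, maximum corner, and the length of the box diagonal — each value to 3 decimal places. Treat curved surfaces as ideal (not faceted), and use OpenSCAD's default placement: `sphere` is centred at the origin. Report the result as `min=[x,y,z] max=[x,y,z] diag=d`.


min=[-21.300,-38.400,-19.200] max=[26.700,9.600,28.800] diag=83.138

A = translate([2.7, -14.4, 4.8]) sphere(r=17.2) → bbox [-14.5,-31.6,-12.4] .. [19.9,2.8,22]
B = sphere(r=6.8) → bbox [-6.8,-6.8,-6.8] .. [6.8,6.8,6.8]
lo = A.lo+B.lo = [-14.5-6.8, -31.6-6.8, -12.4-6.8] = [-21.300,-38.400,-19.200]
hi = A.hi+B.hi = [19.9+6.8, 2.8+6.8, 22+6.8] = [26.700,9.600,28.800]
diag = √(48²+48²+48²) = √6912 = 83.138


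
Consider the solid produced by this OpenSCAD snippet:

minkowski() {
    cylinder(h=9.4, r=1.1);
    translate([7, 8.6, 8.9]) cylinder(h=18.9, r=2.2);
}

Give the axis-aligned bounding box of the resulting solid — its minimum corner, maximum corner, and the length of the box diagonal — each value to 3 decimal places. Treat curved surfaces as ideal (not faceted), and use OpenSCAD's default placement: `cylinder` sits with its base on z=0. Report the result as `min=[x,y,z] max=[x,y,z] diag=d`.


A = translate([7, 8.6, 8.9]) cylinder(h=18.9, r=2.2) → bbox [4.8,6.4,8.9] .. [9.2,10.8,27.8]
B = cylinder(h=9.4, r=1.1) → bbox [-1.1,-1.1,0] .. [1.1,1.1,9.4]
lo = A.lo+B.lo = [4.8-1.1, 6.4-1.1, 8.9+0] = [3.700,5.300,8.900]
hi = A.hi+B.hi = [9.2+1.1, 10.8+1.1, 27.8+9.4] = [10.300,11.900,37.200]
diag = √(6.6²+6.6²+28.3²) = √888.01 = 29.799

min=[3.700,5.300,8.900] max=[10.300,11.900,37.200] diag=29.799


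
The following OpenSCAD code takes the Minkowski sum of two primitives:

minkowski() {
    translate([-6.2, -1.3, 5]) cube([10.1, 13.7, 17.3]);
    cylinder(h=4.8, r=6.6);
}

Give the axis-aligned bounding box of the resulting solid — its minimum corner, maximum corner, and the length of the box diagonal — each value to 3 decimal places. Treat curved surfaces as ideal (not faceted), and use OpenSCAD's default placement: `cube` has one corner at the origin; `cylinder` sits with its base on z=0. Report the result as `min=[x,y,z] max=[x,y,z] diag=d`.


min=[-12.800,-7.900,5.000] max=[10.500,19.000,27.100] diag=41.892

A = translate([-6.2, -1.3, 5]) cube([10.1, 13.7, 17.3]) → bbox [-6.2,-1.3,5] .. [3.9,12.4,22.3]
B = cylinder(h=4.8, r=6.6) → bbox [-6.6,-6.6,0] .. [6.6,6.6,4.8]
lo = A.lo+B.lo = [-6.2-6.6, -1.3-6.6, 5+0] = [-12.800,-7.900,5.000]
hi = A.hi+B.hi = [3.9+6.6, 12.4+6.6, 22.3+4.8] = [10.500,19.000,27.100]
diag = √(23.3²+26.9²+22.1²) = √1754.91 = 41.892


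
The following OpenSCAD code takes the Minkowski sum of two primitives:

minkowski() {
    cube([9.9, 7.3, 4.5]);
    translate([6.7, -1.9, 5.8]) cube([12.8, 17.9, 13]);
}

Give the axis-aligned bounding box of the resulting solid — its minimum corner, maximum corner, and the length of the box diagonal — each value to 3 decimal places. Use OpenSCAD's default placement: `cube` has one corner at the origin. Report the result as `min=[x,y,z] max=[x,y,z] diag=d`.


min=[6.700,-1.900,5.800] max=[29.400,23.300,23.300] diag=38.165

A = translate([6.7, -1.9, 5.8]) cube([12.8, 17.9, 13]) → bbox [6.7,-1.9,5.8] .. [19.5,16,18.8]
B = cube([9.9, 7.3, 4.5]) → bbox [0,0,0] .. [9.9,7.3,4.5]
lo = A.lo+B.lo = [6.7+0, -1.9+0, 5.8+0] = [6.700,-1.900,5.800]
hi = A.hi+B.hi = [19.5+9.9, 16+7.3, 18.8+4.5] = [29.400,23.300,23.300]
diag = √(22.7²+25.2²+17.5²) = √1456.58 = 38.165


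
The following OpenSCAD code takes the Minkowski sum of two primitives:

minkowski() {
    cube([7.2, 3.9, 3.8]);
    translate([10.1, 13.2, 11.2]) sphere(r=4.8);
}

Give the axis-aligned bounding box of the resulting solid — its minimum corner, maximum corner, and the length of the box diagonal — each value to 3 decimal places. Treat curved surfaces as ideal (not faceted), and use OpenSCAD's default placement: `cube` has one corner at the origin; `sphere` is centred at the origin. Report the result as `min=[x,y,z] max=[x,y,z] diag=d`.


min=[5.300,8.400,6.400] max=[22.100,21.900,19.800] diag=25.378

A = translate([10.1, 13.2, 11.2]) sphere(r=4.8) → bbox [5.3,8.4,6.4] .. [14.9,18,16]
B = cube([7.2, 3.9, 3.8]) → bbox [0,0,0] .. [7.2,3.9,3.8]
lo = A.lo+B.lo = [5.3+0, 8.4+0, 6.4+0] = [5.300,8.400,6.400]
hi = A.hi+B.hi = [14.9+7.2, 18+3.9, 16+3.8] = [22.100,21.900,19.800]
diag = √(16.8²+13.5²+13.4²) = √644.05 = 25.378


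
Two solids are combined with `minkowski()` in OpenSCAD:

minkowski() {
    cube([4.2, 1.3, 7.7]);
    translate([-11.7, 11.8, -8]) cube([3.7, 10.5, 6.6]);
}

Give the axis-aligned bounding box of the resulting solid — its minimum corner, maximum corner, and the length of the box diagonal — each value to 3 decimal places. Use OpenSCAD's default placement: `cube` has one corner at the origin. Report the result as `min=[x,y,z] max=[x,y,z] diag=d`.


A = translate([-11.7, 11.8, -8]) cube([3.7, 10.5, 6.6]) → bbox [-11.7,11.8,-8] .. [-8,22.3,-1.4]
B = cube([4.2, 1.3, 7.7]) → bbox [0,0,0] .. [4.2,1.3,7.7]
lo = A.lo+B.lo = [-11.7+0, 11.8+0, -8+0] = [-11.700,11.800,-8.000]
hi = A.hi+B.hi = [-8+4.2, 22.3+1.3, -1.4+7.7] = [-3.800,23.600,6.300]
diag = √(7.9²+11.8²+14.3²) = √406.14 = 20.153

min=[-11.700,11.800,-8.000] max=[-3.800,23.600,6.300] diag=20.153


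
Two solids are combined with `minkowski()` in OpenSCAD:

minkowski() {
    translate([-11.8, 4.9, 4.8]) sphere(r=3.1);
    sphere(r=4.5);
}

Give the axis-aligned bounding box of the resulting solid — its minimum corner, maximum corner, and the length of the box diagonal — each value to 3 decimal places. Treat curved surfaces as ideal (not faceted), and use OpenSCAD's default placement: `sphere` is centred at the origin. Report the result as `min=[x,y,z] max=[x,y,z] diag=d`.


A = translate([-11.8, 4.9, 4.8]) sphere(r=3.1) → bbox [-14.9,1.8,1.7] .. [-8.7,8,7.9]
B = sphere(r=4.5) → bbox [-4.5,-4.5,-4.5] .. [4.5,4.5,4.5]
lo = A.lo+B.lo = [-14.9-4.5, 1.8-4.5, 1.7-4.5] = [-19.400,-2.700,-2.800]
hi = A.hi+B.hi = [-8.7+4.5, 8+4.5, 7.9+4.5] = [-4.200,12.500,12.400]
diag = √(15.2²+15.2²+15.2²) = √693.12 = 26.327

min=[-19.400,-2.700,-2.800] max=[-4.200,12.500,12.400] diag=26.327


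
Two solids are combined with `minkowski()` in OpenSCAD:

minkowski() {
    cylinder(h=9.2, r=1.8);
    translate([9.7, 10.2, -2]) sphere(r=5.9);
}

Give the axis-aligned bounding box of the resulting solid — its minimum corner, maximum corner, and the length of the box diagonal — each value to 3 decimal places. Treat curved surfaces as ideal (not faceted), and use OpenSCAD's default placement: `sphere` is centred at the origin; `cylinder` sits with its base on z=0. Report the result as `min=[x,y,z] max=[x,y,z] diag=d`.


min=[2.000,2.500,-7.900] max=[17.400,17.900,13.100] diag=30.254

A = translate([9.7, 10.2, -2]) sphere(r=5.9) → bbox [3.8,4.3,-7.9] .. [15.6,16.1,3.9]
B = cylinder(h=9.2, r=1.8) → bbox [-1.8,-1.8,0] .. [1.8,1.8,9.2]
lo = A.lo+B.lo = [3.8-1.8, 4.3-1.8, -7.9+0] = [2.000,2.500,-7.900]
hi = A.hi+B.hi = [15.6+1.8, 16.1+1.8, 3.9+9.2] = [17.400,17.900,13.100]
diag = √(15.4²+15.4²+21²) = √915.32 = 30.254


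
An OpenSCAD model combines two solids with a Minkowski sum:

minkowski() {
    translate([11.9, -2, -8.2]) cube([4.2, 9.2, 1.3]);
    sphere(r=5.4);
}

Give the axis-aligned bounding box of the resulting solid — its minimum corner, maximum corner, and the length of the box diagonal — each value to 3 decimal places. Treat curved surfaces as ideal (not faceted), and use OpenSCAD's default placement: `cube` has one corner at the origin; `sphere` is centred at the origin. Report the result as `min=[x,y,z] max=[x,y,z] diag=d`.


A = translate([11.9, -2, -8.2]) cube([4.2, 9.2, 1.3]) → bbox [11.9,-2,-8.2] .. [16.1,7.2,-6.9]
B = sphere(r=5.4) → bbox [-5.4,-5.4,-5.4] .. [5.4,5.4,5.4]
lo = A.lo+B.lo = [11.9-5.4, -2-5.4, -8.2-5.4] = [6.500,-7.400,-13.600]
hi = A.hi+B.hi = [16.1+5.4, 7.2+5.4, -6.9+5.4] = [21.500,12.600,-1.500]
diag = √(15²+20²+12.1²) = √771.41 = 27.774

min=[6.500,-7.400,-13.600] max=[21.500,12.600,-1.500] diag=27.774


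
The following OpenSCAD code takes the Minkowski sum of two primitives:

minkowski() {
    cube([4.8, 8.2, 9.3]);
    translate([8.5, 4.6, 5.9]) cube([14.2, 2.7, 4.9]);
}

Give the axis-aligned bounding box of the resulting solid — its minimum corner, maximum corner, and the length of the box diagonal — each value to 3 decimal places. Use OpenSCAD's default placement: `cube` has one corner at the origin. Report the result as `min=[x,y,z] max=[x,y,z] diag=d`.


min=[8.500,4.600,5.900] max=[27.500,15.500,20.100] diag=26.105

A = translate([8.5, 4.6, 5.9]) cube([14.2, 2.7, 4.9]) → bbox [8.5,4.6,5.9] .. [22.7,7.3,10.8]
B = cube([4.8, 8.2, 9.3]) → bbox [0,0,0] .. [4.8,8.2,9.3]
lo = A.lo+B.lo = [8.5+0, 4.6+0, 5.9+0] = [8.500,4.600,5.900]
hi = A.hi+B.hi = [22.7+4.8, 7.3+8.2, 10.8+9.3] = [27.500,15.500,20.100]
diag = √(19²+10.9²+14.2²) = √681.45 = 26.105


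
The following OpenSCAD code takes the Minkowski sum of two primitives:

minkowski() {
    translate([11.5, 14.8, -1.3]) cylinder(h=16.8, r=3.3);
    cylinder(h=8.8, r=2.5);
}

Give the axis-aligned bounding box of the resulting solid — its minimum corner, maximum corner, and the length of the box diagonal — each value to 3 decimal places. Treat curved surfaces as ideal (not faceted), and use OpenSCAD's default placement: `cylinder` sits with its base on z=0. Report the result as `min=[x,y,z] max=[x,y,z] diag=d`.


min=[5.700,9.000,-1.300] max=[17.300,20.600,24.300] diag=30.405

A = translate([11.5, 14.8, -1.3]) cylinder(h=16.8, r=3.3) → bbox [8.2,11.5,-1.3] .. [14.8,18.1,15.5]
B = cylinder(h=8.8, r=2.5) → bbox [-2.5,-2.5,0] .. [2.5,2.5,8.8]
lo = A.lo+B.lo = [8.2-2.5, 11.5-2.5, -1.3+0] = [5.700,9.000,-1.300]
hi = A.hi+B.hi = [14.8+2.5, 18.1+2.5, 15.5+8.8] = [17.300,20.600,24.300]
diag = √(11.6²+11.6²+25.6²) = √924.48 = 30.405


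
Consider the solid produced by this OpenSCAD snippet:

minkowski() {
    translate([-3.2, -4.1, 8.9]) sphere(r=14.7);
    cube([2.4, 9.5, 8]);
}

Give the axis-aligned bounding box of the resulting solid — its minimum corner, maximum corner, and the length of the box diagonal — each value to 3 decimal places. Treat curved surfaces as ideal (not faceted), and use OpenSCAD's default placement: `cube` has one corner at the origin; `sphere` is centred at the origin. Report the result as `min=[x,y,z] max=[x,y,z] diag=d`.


A = translate([-3.2, -4.1, 8.9]) sphere(r=14.7) → bbox [-17.9,-18.8,-5.8] .. [11.5,10.6,23.6]
B = cube([2.4, 9.5, 8]) → bbox [0,0,0] .. [2.4,9.5,8]
lo = A.lo+B.lo = [-17.9+0, -18.8+0, -5.8+0] = [-17.900,-18.800,-5.800]
hi = A.hi+B.hi = [11.5+2.4, 10.6+9.5, 23.6+8] = [13.900,20.100,31.600]
diag = √(31.8²+38.9²+37.4²) = √3923.21 = 62.636

min=[-17.900,-18.800,-5.800] max=[13.900,20.100,31.600] diag=62.636


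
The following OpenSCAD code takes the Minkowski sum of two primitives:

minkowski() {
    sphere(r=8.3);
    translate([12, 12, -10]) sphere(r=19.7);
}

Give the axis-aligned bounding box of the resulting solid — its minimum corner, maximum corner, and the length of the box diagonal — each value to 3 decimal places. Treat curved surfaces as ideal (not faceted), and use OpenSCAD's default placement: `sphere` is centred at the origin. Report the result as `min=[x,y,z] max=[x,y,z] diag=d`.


min=[-16.000,-16.000,-38.000] max=[40.000,40.000,18.000] diag=96.995

A = translate([12, 12, -10]) sphere(r=19.7) → bbox [-7.7,-7.7,-29.7] .. [31.7,31.7,9.7]
B = sphere(r=8.3) → bbox [-8.3,-8.3,-8.3] .. [8.3,8.3,8.3]
lo = A.lo+B.lo = [-7.7-8.3, -7.7-8.3, -29.7-8.3] = [-16.000,-16.000,-38.000]
hi = A.hi+B.hi = [31.7+8.3, 31.7+8.3, 9.7+8.3] = [40.000,40.000,18.000]
diag = √(56²+56²+56²) = √9408 = 96.995


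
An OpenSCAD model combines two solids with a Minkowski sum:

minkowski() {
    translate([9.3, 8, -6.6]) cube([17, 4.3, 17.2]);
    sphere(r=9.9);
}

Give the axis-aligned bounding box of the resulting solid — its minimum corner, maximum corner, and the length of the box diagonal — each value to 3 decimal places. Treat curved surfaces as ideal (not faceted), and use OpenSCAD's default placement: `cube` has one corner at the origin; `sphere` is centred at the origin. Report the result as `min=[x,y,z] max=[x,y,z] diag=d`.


min=[-0.600,-1.900,-16.500] max=[36.200,22.200,20.500] diag=57.481

A = translate([9.3, 8, -6.6]) cube([17, 4.3, 17.2]) → bbox [9.3,8,-6.6] .. [26.3,12.3,10.6]
B = sphere(r=9.9) → bbox [-9.9,-9.9,-9.9] .. [9.9,9.9,9.9]
lo = A.lo+B.lo = [9.3-9.9, 8-9.9, -6.6-9.9] = [-0.600,-1.900,-16.500]
hi = A.hi+B.hi = [26.3+9.9, 12.3+9.9, 10.6+9.9] = [36.200,22.200,20.500]
diag = √(36.8²+24.1²+37²) = √3304.05 = 57.481


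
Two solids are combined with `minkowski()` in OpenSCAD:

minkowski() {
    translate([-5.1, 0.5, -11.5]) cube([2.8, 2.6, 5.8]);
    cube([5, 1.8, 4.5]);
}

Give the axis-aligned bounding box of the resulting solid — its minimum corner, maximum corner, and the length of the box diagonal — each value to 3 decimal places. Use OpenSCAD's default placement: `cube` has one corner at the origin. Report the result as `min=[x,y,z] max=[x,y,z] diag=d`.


min=[-5.100,0.500,-11.500] max=[2.700,4.900,-1.200] diag=13.649

A = translate([-5.1, 0.5, -11.5]) cube([2.8, 2.6, 5.8]) → bbox [-5.1,0.5,-11.5] .. [-2.3,3.1,-5.7]
B = cube([5, 1.8, 4.5]) → bbox [0,0,0] .. [5,1.8,4.5]
lo = A.lo+B.lo = [-5.1+0, 0.5+0, -11.5+0] = [-5.100,0.500,-11.500]
hi = A.hi+B.hi = [-2.3+5, 3.1+1.8, -5.7+4.5] = [2.700,4.900,-1.200]
diag = √(7.8²+4.4²+10.3²) = √186.29 = 13.649


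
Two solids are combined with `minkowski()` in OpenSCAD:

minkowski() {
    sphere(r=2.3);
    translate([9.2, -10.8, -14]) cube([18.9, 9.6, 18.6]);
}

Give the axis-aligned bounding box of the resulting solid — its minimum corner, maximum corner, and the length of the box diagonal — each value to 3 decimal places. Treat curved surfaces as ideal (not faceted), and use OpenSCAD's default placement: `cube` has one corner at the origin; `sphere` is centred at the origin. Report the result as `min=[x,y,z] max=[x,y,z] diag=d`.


min=[6.900,-13.100,-16.300] max=[30.400,1.100,6.900] diag=35.946

A = translate([9.2, -10.8, -14]) cube([18.9, 9.6, 18.6]) → bbox [9.2,-10.8,-14] .. [28.1,-1.2,4.6]
B = sphere(r=2.3) → bbox [-2.3,-2.3,-2.3] .. [2.3,2.3,2.3]
lo = A.lo+B.lo = [9.2-2.3, -10.8-2.3, -14-2.3] = [6.900,-13.100,-16.300]
hi = A.hi+B.hi = [28.1+2.3, -1.2+2.3, 4.6+2.3] = [30.400,1.100,6.900]
diag = √(23.5²+14.2²+23.2²) = √1292.13 = 35.946


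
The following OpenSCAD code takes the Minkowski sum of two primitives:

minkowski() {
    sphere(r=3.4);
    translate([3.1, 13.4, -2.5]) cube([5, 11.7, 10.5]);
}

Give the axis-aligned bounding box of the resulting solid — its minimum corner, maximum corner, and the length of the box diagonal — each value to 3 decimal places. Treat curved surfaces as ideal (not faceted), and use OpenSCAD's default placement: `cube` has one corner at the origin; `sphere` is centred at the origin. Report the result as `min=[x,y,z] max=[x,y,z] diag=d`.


A = translate([3.1, 13.4, -2.5]) cube([5, 11.7, 10.5]) → bbox [3.1,13.4,-2.5] .. [8.1,25.1,8]
B = sphere(r=3.4) → bbox [-3.4,-3.4,-3.4] .. [3.4,3.4,3.4]
lo = A.lo+B.lo = [3.1-3.4, 13.4-3.4, -2.5-3.4] = [-0.300,10.000,-5.900]
hi = A.hi+B.hi = [8.1+3.4, 25.1+3.4, 8+3.4] = [11.500,28.500,11.400]
diag = √(11.8²+18.5²+17.3²) = √780.78 = 27.942

min=[-0.300,10.000,-5.900] max=[11.500,28.500,11.400] diag=27.942


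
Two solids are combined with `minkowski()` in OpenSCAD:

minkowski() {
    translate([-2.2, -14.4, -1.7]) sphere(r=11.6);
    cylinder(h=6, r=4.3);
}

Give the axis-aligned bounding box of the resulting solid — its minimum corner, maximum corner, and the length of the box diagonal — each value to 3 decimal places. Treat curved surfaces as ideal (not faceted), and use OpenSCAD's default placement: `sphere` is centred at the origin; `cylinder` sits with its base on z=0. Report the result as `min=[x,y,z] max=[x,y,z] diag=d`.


min=[-18.100,-30.300,-13.300] max=[13.700,1.500,15.900] diag=53.620

A = translate([-2.2, -14.4, -1.7]) sphere(r=11.6) → bbox [-13.8,-26,-13.3] .. [9.4,-2.8,9.9]
B = cylinder(h=6, r=4.3) → bbox [-4.3,-4.3,0] .. [4.3,4.3,6]
lo = A.lo+B.lo = [-13.8-4.3, -26-4.3, -13.3+0] = [-18.100,-30.300,-13.300]
hi = A.hi+B.hi = [9.4+4.3, -2.8+4.3, 9.9+6] = [13.700,1.500,15.900]
diag = √(31.8²+31.8²+29.2²) = √2875.12 = 53.620


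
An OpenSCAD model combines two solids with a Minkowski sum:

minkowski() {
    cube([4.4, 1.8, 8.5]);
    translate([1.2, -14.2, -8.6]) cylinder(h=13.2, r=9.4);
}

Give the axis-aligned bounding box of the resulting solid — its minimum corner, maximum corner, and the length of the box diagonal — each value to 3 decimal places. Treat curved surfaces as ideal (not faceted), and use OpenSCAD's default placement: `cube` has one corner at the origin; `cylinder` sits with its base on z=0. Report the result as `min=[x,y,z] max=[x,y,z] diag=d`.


A = translate([1.2, -14.2, -8.6]) cylinder(h=13.2, r=9.4) → bbox [-8.2,-23.6,-8.6] .. [10.6,-4.8,4.6]
B = cube([4.4, 1.8, 8.5]) → bbox [0,0,0] .. [4.4,1.8,8.5]
lo = A.lo+B.lo = [-8.2+0, -23.6+0, -8.6+0] = [-8.200,-23.600,-8.600]
hi = A.hi+B.hi = [10.6+4.4, -4.8+1.8, 4.6+8.5] = [15.000,-3.000,13.100]
diag = √(23.2²+20.6²+21.7²) = √1433.49 = 37.861

min=[-8.200,-23.600,-8.600] max=[15.000,-3.000,13.100] diag=37.861
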